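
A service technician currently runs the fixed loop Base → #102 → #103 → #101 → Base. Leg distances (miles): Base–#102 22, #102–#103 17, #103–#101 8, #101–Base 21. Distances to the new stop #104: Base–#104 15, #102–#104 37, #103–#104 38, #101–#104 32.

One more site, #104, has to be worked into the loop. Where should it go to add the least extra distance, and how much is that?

Adding 26 miles by placing #104 on the #101–Base leg.

Insertion cost between consecutive stops i–j is d(i,#104) + d(#104,j) − d(i,j):
  between Base and #102: 15 + 37 − 22 = 30
  between #102 and #103: 37 + 38 − 17 = 58
  between #103 and #101: 38 + 32 − 8 = 62
  between #101 and Base: 32 + 15 − 21 = 26
Cheapest insertion is between #101 and Base, adding 26.
New total = 68 + 26 = 94.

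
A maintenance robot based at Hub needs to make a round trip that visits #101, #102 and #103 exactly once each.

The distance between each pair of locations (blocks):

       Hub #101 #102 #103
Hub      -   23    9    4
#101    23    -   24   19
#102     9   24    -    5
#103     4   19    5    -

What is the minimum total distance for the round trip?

Hub-#101-#102-#103-Hub: 23+24+5+4 = 56
Hub-#101-#103-#102-Hub: 23+19+5+9 = 56
Hub-#102-#101-#103-Hub: 9+24+19+4 = 56
The minimum is 56.
One optimal route: Hub → #101 → #102 → #103 → Hub (or its reverse).

Minimum total distance: 56 blocks.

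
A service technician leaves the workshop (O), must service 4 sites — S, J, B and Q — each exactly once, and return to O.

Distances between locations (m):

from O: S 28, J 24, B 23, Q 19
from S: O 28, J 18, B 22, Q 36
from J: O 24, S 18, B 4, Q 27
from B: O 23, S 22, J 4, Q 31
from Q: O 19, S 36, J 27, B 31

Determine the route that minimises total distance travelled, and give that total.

Shortest round trip = 100 m.

O - S - J - B - Q - O: 28+18+4+31+19 = 100
O - S - J - Q - B - O: 28+18+27+31+23 = 127
O - S - B - J - Q - O: 28+22+4+27+19 = 100
O - S - B - Q - J - O: 28+22+31+27+24 = 132
O - S - Q - J - B - O: 28+36+27+4+23 = 118
O - S - Q - B - J - O: 28+36+31+4+24 = 123
O - J - S - B - Q - O: 24+18+22+31+19 = 114
O - J - S - Q - B - O: 24+18+36+31+23 = 132
O - J - B - S - Q - O: 24+4+22+36+19 = 105
O - J - Q - S - B - O: 24+27+36+22+23 = 132
O - B - S - J - Q - O: 23+22+18+27+19 = 109
O - B - J - S - Q - O: 23+4+18+36+19 = 100
The minimum is 100.
One optimal route: O → S → J → B → Q → O (or its reverse).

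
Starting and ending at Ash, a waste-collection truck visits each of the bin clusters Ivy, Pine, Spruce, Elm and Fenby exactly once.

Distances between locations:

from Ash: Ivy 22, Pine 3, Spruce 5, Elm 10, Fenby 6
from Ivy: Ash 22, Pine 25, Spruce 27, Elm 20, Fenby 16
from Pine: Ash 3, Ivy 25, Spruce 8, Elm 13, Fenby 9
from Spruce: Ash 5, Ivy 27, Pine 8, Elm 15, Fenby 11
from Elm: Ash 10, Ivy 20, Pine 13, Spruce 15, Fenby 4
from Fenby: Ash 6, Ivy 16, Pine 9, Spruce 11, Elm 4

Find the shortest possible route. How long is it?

Shortest round trip = 68.

Ash → Ivy → Pine → Spruce → Elm → Fenby → Ash: 22+25+8+15+4+6 = 80
Ash → Ivy → Pine → Spruce → Fenby → Elm → Ash: 22+25+8+11+4+10 = 80
Ash → Ivy → Pine → Elm → Spruce → Fenby → Ash: 22+25+13+15+11+6 = 92
Ash → Ivy → Pine → Elm → Fenby → Spruce → Ash: 22+25+13+4+11+5 = 80
Ash → Ivy → Pine → Fenby → Spruce → Elm → Ash: 22+25+9+11+15+10 = 92
Ash → Ivy → Pine → Fenby → Elm → Spruce → Ash: 22+25+9+4+15+5 = 80
Ash → Ivy → Spruce → Pine → Elm → Fenby → Ash: 22+27+8+13+4+6 = 80
Ash → Ivy → Spruce → Pine → Fenby → Elm → Ash: 22+27+8+9+4+10 = 80
Ash → Ivy → Spruce → Elm → Pine → Fenby → Ash: 22+27+15+13+9+6 = 92
Ash → Ivy → Spruce → Elm → Fenby → Pine → Ash: 22+27+15+4+9+3 = 80
Ash → Ivy → Spruce → Fenby → Pine → Elm → Ash: 22+27+11+9+13+10 = 92
Ash → Ivy → Spruce → Fenby → Elm → Pine → Ash: 22+27+11+4+13+3 = 80
Ash → Ivy → Elm → Pine → Spruce → Fenby → Ash: 22+20+13+8+11+6 = 80
Ash → Ivy → Elm → Pine → Fenby → Spruce → Ash: 22+20+13+9+11+5 = 80
… (46 more)
Ash → Ivy → Elm → Fenby → Pine → Spruce → Ash: 22+20+4+9+8+5 = 68  ← best
The minimum is 68.
One optimal route: Ash → Ivy → Elm → Fenby → Pine → Spruce → Ash (or its reverse).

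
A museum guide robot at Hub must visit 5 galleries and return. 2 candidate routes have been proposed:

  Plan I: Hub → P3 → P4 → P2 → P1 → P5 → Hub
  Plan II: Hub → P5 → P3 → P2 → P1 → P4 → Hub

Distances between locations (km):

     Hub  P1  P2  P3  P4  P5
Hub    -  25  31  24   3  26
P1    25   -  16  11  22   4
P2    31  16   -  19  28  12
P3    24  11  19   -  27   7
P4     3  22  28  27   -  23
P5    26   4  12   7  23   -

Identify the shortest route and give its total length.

Plan I: 24 + 27 + 28 + 16 + 4 + 26 = 125
Plan II: 26 + 7 + 19 + 16 + 22 + 3 = 93

93 km — Plan II is the shortest.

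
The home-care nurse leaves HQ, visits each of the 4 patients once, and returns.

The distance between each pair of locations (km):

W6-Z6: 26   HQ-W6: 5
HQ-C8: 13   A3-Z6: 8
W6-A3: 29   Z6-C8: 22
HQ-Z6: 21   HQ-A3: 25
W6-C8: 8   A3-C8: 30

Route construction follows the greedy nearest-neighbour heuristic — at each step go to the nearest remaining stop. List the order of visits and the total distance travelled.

Total distance 68 km via the nearest-neighbour route HQ → W6 → C8 → Z6 → A3 → HQ.

At HQ the remaining stops are W6 5, C8 13, Z6 21, A3 25; go to W6.
At W6 the remaining stops are C8 8, Z6 26, A3 29; go to C8.
At C8 the remaining stops are Z6 22, A3 30; go to Z6.
At Z6 the remaining stops are A3 8; go to A3.
Return A3→HQ: 25.
Total = 5 + 8 + 22 + 8 + 25 = 68.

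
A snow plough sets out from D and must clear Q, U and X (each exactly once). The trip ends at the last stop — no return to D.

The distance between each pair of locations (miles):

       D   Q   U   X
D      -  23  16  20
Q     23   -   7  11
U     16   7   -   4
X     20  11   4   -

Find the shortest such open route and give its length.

There are 3! = 6 possible orderings.
D→Q→U→X: 23+7+4 = 34
D→Q→X→U: 23+11+4 = 38
D→U→Q→X: 16+7+11 = 34
D→U→X→Q: 16+4+11 = 31
D→X→Q→U: 20+11+7 = 38
D→X→U→Q: 20+4+7 = 31
The minimum is 31.
One shortest path: D → U → X → Q.

Shortest open route: 31 miles.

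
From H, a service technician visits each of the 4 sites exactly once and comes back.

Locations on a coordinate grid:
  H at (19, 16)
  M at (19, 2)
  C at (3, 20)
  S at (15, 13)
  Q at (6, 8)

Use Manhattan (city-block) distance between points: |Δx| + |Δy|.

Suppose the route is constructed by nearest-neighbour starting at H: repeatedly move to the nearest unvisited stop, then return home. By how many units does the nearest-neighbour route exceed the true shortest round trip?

From H: S=7, M=14, C=20, Q=21 → choose S (7).
From S: Q=14, M=15, C=19 → choose Q (14).
From Q: C=15, M=19 → choose C (15).
From C: M=34 → choose M (34).
NN route H → S → Q → C → M → H costs 84.
Optimal: H → M → Q → C → S → H costs 74 (by enumerating all 12 distinct tours).
Excess = 84 − 74 = 10.

Excess over optimum: 10.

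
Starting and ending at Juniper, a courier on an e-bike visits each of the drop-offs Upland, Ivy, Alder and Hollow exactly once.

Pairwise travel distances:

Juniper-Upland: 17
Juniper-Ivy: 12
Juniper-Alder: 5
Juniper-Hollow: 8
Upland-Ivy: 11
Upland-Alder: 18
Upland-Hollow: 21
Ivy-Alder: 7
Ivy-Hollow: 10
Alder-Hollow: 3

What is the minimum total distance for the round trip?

Shortest round trip = 46.

With 4 stops there are 4!/2 = 12 distinct round trips (a route and its reverse cost the same).
Juniper → Upland → Ivy → Alder → Hollow → Juniper: 17+11+7+3+8 = 46
Juniper → Upland → Ivy → Hollow → Alder → Juniper: 17+11+10+3+5 = 46
Juniper → Upland → Alder → Ivy → Hollow → Juniper: 17+18+7+10+8 = 60
Juniper → Upland → Alder → Hollow → Ivy → Juniper: 17+18+3+10+12 = 60
Juniper → Upland → Hollow → Ivy → Alder → Juniper: 17+21+10+7+5 = 60
Juniper → Upland → Hollow → Alder → Ivy → Juniper: 17+21+3+7+12 = 60
Juniper → Ivy → Upland → Alder → Hollow → Juniper: 12+11+18+3+8 = 52
Juniper → Ivy → Upland → Hollow → Alder → Juniper: 12+11+21+3+5 = 52
Juniper → Ivy → Alder → Upland → Hollow → Juniper: 12+7+18+21+8 = 66
Juniper → Ivy → Hollow → Upland → Alder → Juniper: 12+10+21+18+5 = 66
Juniper → Alder → Upland → Ivy → Hollow → Juniper: 5+18+11+10+8 = 52
Juniper → Alder → Ivy → Upland → Hollow → Juniper: 5+7+11+21+8 = 52
The minimum is 46.
One optimal route: Juniper → Upland → Ivy → Alder → Hollow → Juniper (or its reverse).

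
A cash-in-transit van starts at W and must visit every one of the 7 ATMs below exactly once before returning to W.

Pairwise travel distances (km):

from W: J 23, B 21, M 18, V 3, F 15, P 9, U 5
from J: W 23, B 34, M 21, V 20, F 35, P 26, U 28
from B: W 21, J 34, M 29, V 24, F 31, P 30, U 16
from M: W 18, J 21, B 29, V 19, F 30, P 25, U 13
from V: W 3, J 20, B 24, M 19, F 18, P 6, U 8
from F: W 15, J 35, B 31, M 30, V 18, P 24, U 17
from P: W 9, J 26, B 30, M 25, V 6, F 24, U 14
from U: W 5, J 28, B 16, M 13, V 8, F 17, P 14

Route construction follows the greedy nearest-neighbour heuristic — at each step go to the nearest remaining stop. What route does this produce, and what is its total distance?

Total distance 137 km via the nearest-neighbour route W → V → P → U → M → J → B → F → W.

W → [V:3 / U:5 / P:9 / F:15 / M:18 / B:21 / J:23] → V (3)
V → [P:6 / U:8 / F:18 / M:19 / J:20 / B:24] → P (6)
P → [U:14 / F:24 / M:25 / J:26 / B:30] → U (14)
U → [M:13 / B:16 / F:17 / J:28] → M (13)
M → [J:21 / B:29 / F:30] → J (21)
J → [B:34 / F:35] → B (34)
B → [F:31] → F (31)
Return F→W: 15.
Total = 3 + 6 + 14 + 13 + 21 + 34 + 31 + 15 = 137.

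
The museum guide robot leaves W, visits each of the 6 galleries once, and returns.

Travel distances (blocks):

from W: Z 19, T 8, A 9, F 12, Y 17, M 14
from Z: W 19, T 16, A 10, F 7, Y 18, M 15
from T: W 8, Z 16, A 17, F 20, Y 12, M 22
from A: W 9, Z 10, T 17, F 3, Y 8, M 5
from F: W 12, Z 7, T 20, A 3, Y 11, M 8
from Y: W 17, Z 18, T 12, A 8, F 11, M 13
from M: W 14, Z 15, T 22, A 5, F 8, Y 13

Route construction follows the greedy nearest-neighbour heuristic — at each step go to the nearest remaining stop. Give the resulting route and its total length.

W → [T:8 / A:9 / F:12 / M:14 / Y:17 / Z:19] → T (8)
T → [Y:12 / Z:16 / A:17 / F:20 / M:22] → Y (12)
Y → [A:8 / F:11 / M:13 / Z:18] → A (8)
A → [F:3 / M:5 / Z:10] → F (3)
F → [Z:7 / M:8] → Z (7)
Z → [M:15] → M (15)
Return M→W: 14.
Total = 8 + 12 + 8 + 3 + 7 + 15 + 14 = 67.

Nearest-neighbour total = 67 blocks; route W → T → Y → A → F → Z → M → W.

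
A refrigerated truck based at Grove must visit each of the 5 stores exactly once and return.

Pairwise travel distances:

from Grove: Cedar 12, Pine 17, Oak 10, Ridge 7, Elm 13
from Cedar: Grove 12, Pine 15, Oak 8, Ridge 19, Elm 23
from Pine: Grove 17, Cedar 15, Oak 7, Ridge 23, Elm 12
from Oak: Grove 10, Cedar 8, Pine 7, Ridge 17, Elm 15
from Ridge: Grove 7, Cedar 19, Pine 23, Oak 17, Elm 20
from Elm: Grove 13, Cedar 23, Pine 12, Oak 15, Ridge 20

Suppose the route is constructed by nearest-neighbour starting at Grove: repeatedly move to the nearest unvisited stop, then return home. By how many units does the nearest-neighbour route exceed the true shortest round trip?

12 longer than the optimal tour.

Grove: Ridge=7, Oak=10, Cedar=12, Elm=13, Pine=17 ⇒ Ridge
Ridge: Oak=17, Cedar=19, Elm=20, Pine=23 ⇒ Oak
Oak: Pine=7, Cedar=8, Elm=15 ⇒ Pine
Pine: Elm=12, Cedar=15 ⇒ Elm
Elm: Cedar=23 ⇒ Cedar
NN route Grove → Ridge → Oak → Pine → Elm → Cedar → Grove costs 78.
Optimal: Grove → Cedar → Oak → Pine → Elm → Ridge → Grove costs 66 (by enumerating all 60 distinct tours).
Excess = 78 − 66 = 12.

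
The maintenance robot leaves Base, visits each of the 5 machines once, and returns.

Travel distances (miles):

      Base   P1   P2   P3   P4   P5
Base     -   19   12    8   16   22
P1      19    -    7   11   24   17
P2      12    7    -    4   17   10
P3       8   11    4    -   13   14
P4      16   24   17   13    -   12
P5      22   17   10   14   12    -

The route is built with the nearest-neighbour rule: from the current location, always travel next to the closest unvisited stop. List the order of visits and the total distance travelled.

Base → [P3:8 / P2:12 / P4:16 / P1:19 / P5:22] → P3 (8)
P3 → [P2:4 / P1:11 / P4:13 / P5:14] → P2 (4)
P2 → [P1:7 / P5:10 / P4:17] → P1 (7)
P1 → [P5:17 / P4:24] → P5 (17)
P5 → [P4:12] → P4 (12)
Return P4→Base: 16.
Total = 8 + 4 + 7 + 17 + 12 + 16 = 64.

Nearest-neighbour total = 64 miles; route Base → P3 → P2 → P1 → P5 → P4 → Base.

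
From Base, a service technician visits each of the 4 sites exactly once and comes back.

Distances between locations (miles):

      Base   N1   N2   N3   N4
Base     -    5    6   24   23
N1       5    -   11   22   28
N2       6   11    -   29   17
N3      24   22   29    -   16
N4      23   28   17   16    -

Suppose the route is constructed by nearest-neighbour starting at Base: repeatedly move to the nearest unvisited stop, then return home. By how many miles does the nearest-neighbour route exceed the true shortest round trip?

From Base: N1=5, N2=6, N4=23, N3=24 → choose N1 (5).
From N1: N2=11, N3=22, N4=28 → choose N2 (11).
From N2: N4=17, N3=29 → choose N4 (17).
From N4: N3=16 → choose N3 (16).
NN route Base → N1 → N2 → N4 → N3 → Base costs 73.
Optimal: Base → N1 → N3 → N4 → N2 → Base costs 66 (by enumerating all 12 distinct tours).
Excess = 73 − 66 = 7.

7 miles longer than the optimal tour.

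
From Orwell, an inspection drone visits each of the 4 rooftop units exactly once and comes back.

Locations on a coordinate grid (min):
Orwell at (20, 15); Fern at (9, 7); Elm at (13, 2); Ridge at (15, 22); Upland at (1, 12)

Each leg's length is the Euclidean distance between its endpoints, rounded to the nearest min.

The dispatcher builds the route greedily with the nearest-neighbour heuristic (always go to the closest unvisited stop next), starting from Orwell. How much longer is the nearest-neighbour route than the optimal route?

10 min longer than the optimal tour.

Orwell: Ridge=9, Fern=14, Elm=15, Upland=19 ⇒ Ridge
Ridge: Fern=16, Upland=17, Elm=20 ⇒ Fern
Fern: Elm=6, Upland=9 ⇒ Elm
Elm: Upland=16 ⇒ Upland
NN route Orwell → Ridge → Fern → Elm → Upland → Orwell costs 66.
Optimal: Orwell → Elm → Fern → Upland → Ridge → Orwell costs 56 (by enumerating all 12 distinct tours).
Excess = 66 − 56 = 10.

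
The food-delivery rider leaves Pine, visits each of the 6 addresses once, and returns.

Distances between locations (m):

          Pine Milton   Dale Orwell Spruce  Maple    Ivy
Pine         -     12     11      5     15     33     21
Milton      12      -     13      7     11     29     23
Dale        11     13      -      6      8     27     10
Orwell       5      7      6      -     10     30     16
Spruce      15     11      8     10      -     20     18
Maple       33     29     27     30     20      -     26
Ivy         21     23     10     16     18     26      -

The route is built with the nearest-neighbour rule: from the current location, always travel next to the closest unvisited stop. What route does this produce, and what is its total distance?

Pine → [Orwell:5 / Dale:11 / Milton:12 / Spruce:15 / Ivy:21 / Maple:33] → Orwell (5)
Orwell → [Dale:6 / Milton:7 / Spruce:10 / Ivy:16 / Maple:30] → Dale (6)
Dale → [Spruce:8 / Ivy:10 / Milton:13 / Maple:27] → Spruce (8)
Spruce → [Milton:11 / Ivy:18 / Maple:20] → Milton (11)
Milton → [Ivy:23 / Maple:29] → Ivy (23)
Ivy → [Maple:26] → Maple (26)
Return Maple→Pine: 33.
Total = 5 + 6 + 8 + 11 + 23 + 26 + 33 = 112.

Nearest-neighbour total = 112 m; route Pine → Orwell → Dale → Spruce → Milton → Ivy → Maple → Pine.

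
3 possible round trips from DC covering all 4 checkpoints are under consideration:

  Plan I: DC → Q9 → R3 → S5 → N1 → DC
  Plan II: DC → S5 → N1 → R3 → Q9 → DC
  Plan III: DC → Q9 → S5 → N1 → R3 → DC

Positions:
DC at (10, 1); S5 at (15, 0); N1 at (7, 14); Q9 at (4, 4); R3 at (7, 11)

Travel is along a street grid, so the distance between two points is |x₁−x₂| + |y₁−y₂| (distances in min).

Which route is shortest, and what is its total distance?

Shortest is Plan II, total 50 min.

Plan I: 9 + 10 + 19 + 22 + 16 = 76
Plan II: 6 + 22 + 3 + 10 + 9 = 50
Plan III: 9 + 15 + 22 + 3 + 13 = 62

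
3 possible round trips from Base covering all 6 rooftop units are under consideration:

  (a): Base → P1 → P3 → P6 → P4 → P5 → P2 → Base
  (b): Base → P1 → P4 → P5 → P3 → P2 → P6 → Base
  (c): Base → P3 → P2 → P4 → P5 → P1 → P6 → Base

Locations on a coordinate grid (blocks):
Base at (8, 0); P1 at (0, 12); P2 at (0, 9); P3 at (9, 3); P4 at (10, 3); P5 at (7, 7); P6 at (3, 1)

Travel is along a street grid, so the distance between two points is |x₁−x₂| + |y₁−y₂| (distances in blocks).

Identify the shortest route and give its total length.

74 blocks — (c) is the shortest.

(a): 20 + 18 + 8 + 9 + 7 + 9 + 17 = 88
(b): 20 + 19 + 7 + 6 + 15 + 11 + 6 = 84
(c): 4 + 15 + 16 + 7 + 12 + 14 + 6 = 74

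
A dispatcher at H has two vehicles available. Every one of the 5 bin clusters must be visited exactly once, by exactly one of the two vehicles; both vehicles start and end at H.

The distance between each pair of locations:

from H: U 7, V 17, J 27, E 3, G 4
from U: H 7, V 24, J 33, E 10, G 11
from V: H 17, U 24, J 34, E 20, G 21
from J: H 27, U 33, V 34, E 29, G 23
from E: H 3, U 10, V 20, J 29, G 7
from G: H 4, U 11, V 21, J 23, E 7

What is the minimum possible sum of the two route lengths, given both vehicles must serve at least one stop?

Check every non-empty split of the stops between the two vehicles; for each half take its own optimal tour:
  {U} + {V, J, E, G}: 14 + 84 = 98
  {V} + {U, J, E, G}: 34 + 73 = 107
  {U, V} + {J, E, G}: 48 + 59 = 107
  {J} + {U, V, E, G}: 54 + 62 = 116
  {U, J} + {V, E, G}: 67 + 48 = 115
  {V, J} + {U, E, G}: 78 + 28 = 106
  … (15 splits in total)
Best: vehicle 1 H → U → H = 14; vehicle 2 H → V → J → G → E → H = 84; combined 98.

Minimum combined distance: 98.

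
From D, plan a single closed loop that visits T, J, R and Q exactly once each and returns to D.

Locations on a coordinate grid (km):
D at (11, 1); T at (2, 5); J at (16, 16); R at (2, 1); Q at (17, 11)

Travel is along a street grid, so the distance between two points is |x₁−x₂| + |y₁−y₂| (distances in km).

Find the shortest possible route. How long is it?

There are 12 distinct closed tours to check (reversals are equivalent).
D - T - J - R - Q - D: 13+25+29+25+16 = 108
D - T - J - Q - R - D: 13+25+6+25+9 = 78
D - T - R - J - Q - D: 13+4+29+6+16 = 68
D - T - R - Q - J - D: 13+4+25+6+20 = 68
D - T - Q - J - R - D: 13+21+6+29+9 = 78
D - T - Q - R - J - D: 13+21+25+29+20 = 108
D - J - T - R - Q - D: 20+25+4+25+16 = 90
D - J - T - Q - R - D: 20+25+21+25+9 = 100
D - J - R - T - Q - D: 20+29+4+21+16 = 90
D - J - Q - T - R - D: 20+6+21+4+9 = 60
D - R - T - J - Q - D: 9+4+25+6+16 = 60
D - R - J - T - Q - D: 9+29+25+21+16 = 100
The minimum is 60.
One optimal route: D → J → Q → T → R → D (or its reverse).

Minimum total distance: 60 km.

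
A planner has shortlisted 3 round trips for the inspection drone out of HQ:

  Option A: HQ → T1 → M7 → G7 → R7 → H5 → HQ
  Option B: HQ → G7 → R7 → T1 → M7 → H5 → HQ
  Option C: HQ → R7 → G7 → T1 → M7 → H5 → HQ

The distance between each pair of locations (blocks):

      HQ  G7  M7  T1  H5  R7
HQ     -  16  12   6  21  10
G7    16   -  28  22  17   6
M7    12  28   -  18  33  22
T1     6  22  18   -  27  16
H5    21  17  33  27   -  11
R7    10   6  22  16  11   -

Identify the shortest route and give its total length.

Option A: 6 + 18 + 28 + 6 + 11 + 21 = 90
Option B: 16 + 6 + 16 + 18 + 33 + 21 = 110
Option C: 10 + 6 + 22 + 18 + 33 + 21 = 110

Shortest is Option A, total 90 blocks.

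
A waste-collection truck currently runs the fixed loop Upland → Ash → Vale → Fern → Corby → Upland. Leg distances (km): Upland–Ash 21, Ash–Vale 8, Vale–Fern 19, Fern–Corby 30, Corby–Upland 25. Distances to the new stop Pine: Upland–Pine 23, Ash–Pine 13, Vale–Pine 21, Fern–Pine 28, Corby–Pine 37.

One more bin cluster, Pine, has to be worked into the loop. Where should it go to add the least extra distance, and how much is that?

Adding 15 km by placing Pine on the Upland–Ash leg.

Insertion cost between consecutive stops i–j is d(i,Pine) + d(Pine,j) − d(i,j):
  between Upland and Ash: 23 + 13 − 21 = 15
  between Ash and Vale: 13 + 21 − 8 = 26
  between Vale and Fern: 21 + 28 − 19 = 30
  between Fern and Corby: 28 + 37 − 30 = 35
  between Corby and Upland: 37 + 23 − 25 = 35
Cheapest insertion is between Upland and Ash, adding 15.
New total = 103 + 15 = 118.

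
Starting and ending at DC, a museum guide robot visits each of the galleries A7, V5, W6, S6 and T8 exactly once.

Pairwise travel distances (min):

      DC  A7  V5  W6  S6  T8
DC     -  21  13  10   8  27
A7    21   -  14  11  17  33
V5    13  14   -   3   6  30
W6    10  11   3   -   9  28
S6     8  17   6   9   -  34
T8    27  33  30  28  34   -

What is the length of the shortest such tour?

DC → A7 → V5 → W6 → S6 → T8 → DC: 21+14+3+9+34+27 = 108
DC → A7 → V5 → W6 → T8 → S6 → DC: 21+14+3+28+34+8 = 108
DC → A7 → V5 → S6 → W6 → T8 → DC: 21+14+6+9+28+27 = 105
DC → A7 → V5 → S6 → T8 → W6 → DC: 21+14+6+34+28+10 = 113
DC → A7 → V5 → T8 → W6 → S6 → DC: 21+14+30+28+9+8 = 110
DC → A7 → V5 → T8 → S6 → W6 → DC: 21+14+30+34+9+10 = 118
DC → A7 → W6 → V5 → S6 → T8 → DC: 21+11+3+6+34+27 = 102
DC → A7 → W6 → V5 → T8 → S6 → DC: 21+11+3+30+34+8 = 107
DC → A7 → W6 → S6 → V5 → T8 → DC: 21+11+9+6+30+27 = 104
DC → A7 → W6 → S6 → T8 → V5 → DC: 21+11+9+34+30+13 = 118
DC → A7 → W6 → T8 → V5 → S6 → DC: 21+11+28+30+6+8 = 104
DC → A7 → W6 → T8 → S6 → V5 → DC: 21+11+28+34+6+13 = 113
DC → A7 → S6 → V5 → W6 → T8 → DC: 21+17+6+3+28+27 = 102
DC → A7 → S6 → V5 → T8 → W6 → DC: 21+17+6+30+28+10 = 112
… (46 more)
DC → S6 → V5 → W6 → A7 → T8 → DC: 8+6+3+11+33+27 = 88  ← best
The minimum is 88.
One optimal route: DC → S6 → V5 → W6 → A7 → T8 → DC (or its reverse).

Shortest round trip = 88 min.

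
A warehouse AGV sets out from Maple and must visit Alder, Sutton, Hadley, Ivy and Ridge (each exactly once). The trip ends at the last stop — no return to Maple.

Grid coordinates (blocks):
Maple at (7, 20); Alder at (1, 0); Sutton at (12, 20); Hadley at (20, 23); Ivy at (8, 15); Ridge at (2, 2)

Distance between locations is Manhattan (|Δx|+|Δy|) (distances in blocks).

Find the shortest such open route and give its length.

Shortest open route: 58 blocks.

There are 5! = 120 possible orderings.
Maple → Alder → Sutton → Hadley → Ivy → Ridge: 26+31+11+20+19 = 107
Maple → Alder → Sutton → Hadley → Ridge → Ivy: 26+31+11+39+19 = 126
Maple → Alder → Sutton → Ivy → Hadley → Ridge: 26+31+9+20+39 = 125
Maple → Alder → Sutton → Ivy → Ridge → Hadley: 26+31+9+19+39 = 124
Maple → Alder → Sutton → Ridge → Hadley → Ivy: 26+31+28+39+20 = 144
Maple → Alder → Sutton → Ridge → Ivy → Hadley: 26+31+28+19+20 = 124
Maple → Alder → Hadley → Sutton → Ivy → Ridge: 26+42+11+9+19 = 107
Maple → Alder → Hadley → Sutton → Ridge → Ivy: 26+42+11+28+19 = 126
Maple → Alder → Hadley → Ivy → Sutton → Ridge: 26+42+20+9+28 = 125
Maple → Alder → Hadley → Ivy → Ridge → Sutton: 26+42+20+19+28 = 135
Maple → Alder → Hadley → Ridge → Sutton → Ivy: 26+42+39+28+9 = 144
Maple → Alder → Hadley → Ridge → Ivy → Sutton: 26+42+39+19+9 = 135
Maple → Alder → Ivy → Sutton → Hadley → Ridge: 26+22+9+11+39 = 107
Maple → Alder → Ivy → Sutton → Ridge → Hadley: 26+22+9+28+39 = 124
… (106 more)
Maple → Sutton → Hadley → Ivy → Ridge → Alder: 5+11+20+19+3 = 58  ← best
The minimum is 58.
One shortest path: Maple → Sutton → Hadley → Ivy → Ridge → Alder.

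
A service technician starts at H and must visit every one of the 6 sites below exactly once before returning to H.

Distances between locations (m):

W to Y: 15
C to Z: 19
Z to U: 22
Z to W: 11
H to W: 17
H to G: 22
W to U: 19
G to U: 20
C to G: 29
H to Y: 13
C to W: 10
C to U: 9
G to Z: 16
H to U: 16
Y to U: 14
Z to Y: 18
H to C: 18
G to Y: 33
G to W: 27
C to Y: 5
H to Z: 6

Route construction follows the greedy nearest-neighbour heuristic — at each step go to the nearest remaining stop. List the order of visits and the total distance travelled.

Total distance 88 m via the nearest-neighbour route H → Z → W → C → Y → U → G → H.

At H the remaining stops are Z 6, Y 13, U 16, W 17, C 18, G 22; go to Z.
At Z the remaining stops are W 11, G 16, Y 18, C 19, U 22; go to W.
At W the remaining stops are C 10, Y 15, U 19, G 27; go to C.
At C the remaining stops are Y 5, U 9, G 29; go to Y.
At Y the remaining stops are U 14, G 33; go to U.
At U the remaining stops are G 20; go to G.
Return G→H: 22.
Total = 6 + 11 + 10 + 5 + 14 + 20 + 22 = 88.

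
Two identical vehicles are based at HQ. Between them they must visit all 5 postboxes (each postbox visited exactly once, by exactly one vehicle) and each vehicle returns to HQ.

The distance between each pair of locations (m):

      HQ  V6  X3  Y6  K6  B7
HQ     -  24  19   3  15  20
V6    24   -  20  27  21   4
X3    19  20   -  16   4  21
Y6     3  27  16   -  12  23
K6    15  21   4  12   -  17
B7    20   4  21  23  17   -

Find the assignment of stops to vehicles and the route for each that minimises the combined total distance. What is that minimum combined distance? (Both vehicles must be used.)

69 m — the smallest possible combined total.

Try each way of splitting the stops between the two vehicles (each non-empty) and, for each split, find the best tour for each vehicle:
  {V6} + {X3, Y6, K6, B7}: 48 + 60 = 108
  {X3} + {V6, Y6, K6, B7}: 38 + 60 = 98
  {V6, X3} + {Y6, K6, B7}: 63 + 52 = 115
  {Y6} + {V6, X3, K6, B7}: 6 + 63 = 69
  {V6, Y6} + {X3, K6, B7}: 54 + 60 = 114
  {X3, Y6} + {V6, K6, B7}: 38 + 60 = 98
  … (15 splits in total)
Best: vehicle 1 HQ → Y6 → HQ = 6; vehicle 2 HQ → K6 → X3 → V6 → B7 → HQ = 63; combined 69.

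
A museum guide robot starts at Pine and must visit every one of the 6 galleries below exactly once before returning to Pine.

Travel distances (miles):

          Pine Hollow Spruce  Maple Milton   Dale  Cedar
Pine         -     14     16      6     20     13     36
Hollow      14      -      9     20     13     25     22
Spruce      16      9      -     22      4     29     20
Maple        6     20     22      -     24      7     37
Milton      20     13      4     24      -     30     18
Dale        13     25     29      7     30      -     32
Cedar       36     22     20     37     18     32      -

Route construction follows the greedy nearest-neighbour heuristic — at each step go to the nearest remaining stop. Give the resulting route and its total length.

Total distance 105 miles via the nearest-neighbour route Pine → Maple → Dale → Hollow → Spruce → Milton → Cedar → Pine.

From Pine: distances to unvisited — Maple=6, Dale=13, Hollow=14, Spruce=16, Milton=20, Cedar=36. Nearest is Maple (6).
From Maple: distances to unvisited — Dale=7, Hollow=20, Spruce=22, Milton=24, Cedar=37. Nearest is Dale (7).
From Dale: distances to unvisited — Hollow=25, Spruce=29, Milton=30, Cedar=32. Nearest is Hollow (25).
From Hollow: distances to unvisited — Spruce=9, Milton=13, Cedar=22. Nearest is Spruce (9).
From Spruce: distances to unvisited — Milton=4, Cedar=20. Nearest is Milton (4).
From Milton: distances to unvisited — Cedar=18. Nearest is Cedar (18).
Return Cedar→Pine: 36.
Total = 6 + 7 + 25 + 9 + 4 + 18 + 36 = 105.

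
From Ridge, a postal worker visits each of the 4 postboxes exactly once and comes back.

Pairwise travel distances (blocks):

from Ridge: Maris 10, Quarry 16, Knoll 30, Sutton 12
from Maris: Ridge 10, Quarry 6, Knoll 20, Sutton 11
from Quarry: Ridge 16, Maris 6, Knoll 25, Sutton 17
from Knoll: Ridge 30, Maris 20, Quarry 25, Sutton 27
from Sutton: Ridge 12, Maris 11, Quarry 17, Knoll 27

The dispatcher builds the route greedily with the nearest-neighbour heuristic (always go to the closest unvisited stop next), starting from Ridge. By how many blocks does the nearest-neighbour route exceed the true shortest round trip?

The nearest-neighbour route is 10 blocks longer than optimal.

From Ridge: Maris=10, Sutton=12, Quarry=16, Knoll=30 → choose Maris (10).
From Maris: Quarry=6, Sutton=11, Knoll=20 → choose Quarry (6).
From Quarry: Sutton=17, Knoll=25 → choose Sutton (17).
From Sutton: Knoll=27 → choose Knoll (27).
NN route Ridge → Maris → Quarry → Sutton → Knoll → Ridge costs 90.
Optimal: Ridge → Maris → Quarry → Knoll → Sutton → Ridge costs 80 (by enumerating all 12 distinct tours).
Excess = 90 − 80 = 10.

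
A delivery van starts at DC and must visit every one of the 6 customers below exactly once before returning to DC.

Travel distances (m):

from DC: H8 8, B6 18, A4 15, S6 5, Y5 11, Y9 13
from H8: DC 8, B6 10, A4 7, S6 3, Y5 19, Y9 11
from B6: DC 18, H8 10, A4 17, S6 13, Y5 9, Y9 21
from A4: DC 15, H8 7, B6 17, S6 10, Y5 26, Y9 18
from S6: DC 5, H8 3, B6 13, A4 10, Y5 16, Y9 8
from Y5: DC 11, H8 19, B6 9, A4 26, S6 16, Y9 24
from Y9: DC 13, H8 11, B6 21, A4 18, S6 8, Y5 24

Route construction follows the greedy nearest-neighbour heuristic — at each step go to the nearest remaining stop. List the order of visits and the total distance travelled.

Total distance 78 m via the nearest-neighbour route DC → S6 → H8 → A4 → B6 → Y5 → Y9 → DC.

At DC the remaining stops are S6 5, H8 8, Y5 11, Y9 13, A4 15, B6 18; go to S6.
At S6 the remaining stops are H8 3, Y9 8, A4 10, B6 13, Y5 16; go to H8.
At H8 the remaining stops are A4 7, B6 10, Y9 11, Y5 19; go to A4.
At A4 the remaining stops are B6 17, Y9 18, Y5 26; go to B6.
At B6 the remaining stops are Y5 9, Y9 21; go to Y5.
At Y5 the remaining stops are Y9 24; go to Y9.
Return Y9→DC: 13.
Total = 5 + 3 + 7 + 17 + 9 + 24 + 13 = 78.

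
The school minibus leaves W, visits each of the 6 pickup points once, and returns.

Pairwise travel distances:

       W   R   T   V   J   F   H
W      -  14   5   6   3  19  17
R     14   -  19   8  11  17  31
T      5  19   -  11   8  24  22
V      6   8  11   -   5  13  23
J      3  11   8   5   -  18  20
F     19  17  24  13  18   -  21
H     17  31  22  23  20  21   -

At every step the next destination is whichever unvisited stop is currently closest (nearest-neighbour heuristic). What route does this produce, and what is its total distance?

From W: distances to unvisited — J=3, T=5, V=6, R=14, H=17, F=19. Nearest is J (3).
From J: distances to unvisited — V=5, T=8, R=11, F=18, H=20. Nearest is V (5).
From V: distances to unvisited — R=8, T=11, F=13, H=23. Nearest is R (8).
From R: distances to unvisited — F=17, T=19, H=31. Nearest is F (17).
From F: distances to unvisited — H=21, T=24. Nearest is H (21).
From H: distances to unvisited — T=22. Nearest is T (22).
Return T→W: 5.
Total = 3 + 5 + 8 + 17 + 21 + 22 + 5 = 81.

81 along W → J → V → R → F → H → T → W.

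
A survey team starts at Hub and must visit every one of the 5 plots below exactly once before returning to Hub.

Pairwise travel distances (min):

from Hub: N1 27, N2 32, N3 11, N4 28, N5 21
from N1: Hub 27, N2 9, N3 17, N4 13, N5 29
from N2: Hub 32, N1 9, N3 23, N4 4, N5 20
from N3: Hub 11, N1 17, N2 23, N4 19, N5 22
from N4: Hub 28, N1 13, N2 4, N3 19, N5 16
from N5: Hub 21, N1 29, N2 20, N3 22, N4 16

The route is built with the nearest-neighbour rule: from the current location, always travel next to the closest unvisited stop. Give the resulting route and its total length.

Total distance 78 min via the nearest-neighbour route Hub → N3 → N1 → N2 → N4 → N5 → Hub.

At Hub the remaining stops are N3 11, N5 21, N1 27, N4 28, N2 32; go to N3.
At N3 the remaining stops are N1 17, N4 19, N5 22, N2 23; go to N1.
At N1 the remaining stops are N2 9, N4 13, N5 29; go to N2.
At N2 the remaining stops are N4 4, N5 20; go to N4.
At N4 the remaining stops are N5 16; go to N5.
Return N5→Hub: 21.
Total = 11 + 17 + 9 + 4 + 16 + 21 = 78.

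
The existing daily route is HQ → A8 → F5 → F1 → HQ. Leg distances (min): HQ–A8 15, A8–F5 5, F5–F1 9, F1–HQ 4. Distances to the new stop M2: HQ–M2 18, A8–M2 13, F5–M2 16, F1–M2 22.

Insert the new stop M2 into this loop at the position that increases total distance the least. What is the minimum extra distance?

Insertion cost between consecutive stops i–j is d(i,M2) + d(M2,j) − d(i,j):
  between HQ and A8: 18 + 13 − 15 = 16
  between A8 and F5: 13 + 16 − 5 = 24
  between F5 and F1: 16 + 22 − 9 = 29
  between F1 and HQ: 22 + 18 − 4 = 36
Cheapest insertion is between HQ and A8, adding 16.
New total = 33 + 16 = 49.

Minimum extra distance: 16 min, inserting M2 between HQ and A8.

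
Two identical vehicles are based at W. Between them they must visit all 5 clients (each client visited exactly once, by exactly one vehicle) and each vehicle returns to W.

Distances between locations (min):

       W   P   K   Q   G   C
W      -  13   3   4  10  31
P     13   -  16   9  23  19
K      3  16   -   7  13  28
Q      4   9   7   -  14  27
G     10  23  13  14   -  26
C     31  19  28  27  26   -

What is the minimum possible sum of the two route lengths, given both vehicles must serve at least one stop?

There are 2^4 − 1 = 15 ways to divide the 5 stops into two non-empty groups. For each, the best each vehicle can do is its own shortest tour through its group:
  {P} + {K, Q, G, C}: 26 + 73 = 99
  {K} + {P, Q, G, C}: 6 + 68 = 74
  {P, K} + {Q, G, C}: 32 + 67 = 99
  {Q} + {P, K, G, C}: 8 + 74 = 82
  {P, Q} + {K, G, C}: 26 + 67 = 93
  {K, Q} + {P, G, C}: 14 + 68 = 82
  … (15 splits in total)
Best: vehicle 1 W → K → W = 6; vehicle 2 W → Q → P → C → G → W = 68; combined 74.

Minimum combined distance: 74 min.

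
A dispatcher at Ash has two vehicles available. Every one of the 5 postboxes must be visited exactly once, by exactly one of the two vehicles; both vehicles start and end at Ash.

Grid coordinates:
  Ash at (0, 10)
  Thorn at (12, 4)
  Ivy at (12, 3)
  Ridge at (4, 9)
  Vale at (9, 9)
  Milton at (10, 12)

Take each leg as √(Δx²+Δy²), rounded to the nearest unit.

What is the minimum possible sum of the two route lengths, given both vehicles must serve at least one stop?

42 — the smallest possible combined total.

There are 2^4 − 1 = 15 ways to divide the 5 stops into two non-empty groups. For each, the best each vehicle can do is its own shortest tour through its group:
  {Thorn} + {Ivy, Ridge, Vale, Milton}: 26 + 34 = 60
  {Ivy} + {Thorn, Ridge, Vale, Milton}: 28 + 32 = 60
  {Thorn, Ivy} + {Ridge, Vale, Milton}: 28 + 22 = 50
  {Ridge} + {Thorn, Ivy, Vale, Milton}: 8 + 34 = 42
  {Thorn, Ridge} + {Ivy, Vale, Milton}: 26 + 34 = 60
  {Ivy, Ridge} + {Thorn, Vale, Milton}: 28 + 32 = 60
  … (15 splits in total)
Best: vehicle 1 Ash → Ridge → Ash = 8; vehicle 2 Ash → Thorn → Ivy → Vale → Milton → Ash = 34; combined 42.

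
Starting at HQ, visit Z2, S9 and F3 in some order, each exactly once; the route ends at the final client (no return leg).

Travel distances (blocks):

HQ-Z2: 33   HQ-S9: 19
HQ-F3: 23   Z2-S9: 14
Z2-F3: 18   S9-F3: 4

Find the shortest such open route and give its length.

There are 3! = 6 possible orderings.
HQ - Z2 - S9 - F3: 33+14+4 = 51
HQ - Z2 - F3 - S9: 33+18+4 = 55
HQ - S9 - Z2 - F3: 19+14+18 = 51
HQ - S9 - F3 - Z2: 19+4+18 = 41
HQ - F3 - Z2 - S9: 23+18+14 = 55
HQ - F3 - S9 - Z2: 23+4+14 = 41
The minimum is 41.
One shortest path: HQ → S9 → F3 → Z2.

Shortest open route: 41 blocks.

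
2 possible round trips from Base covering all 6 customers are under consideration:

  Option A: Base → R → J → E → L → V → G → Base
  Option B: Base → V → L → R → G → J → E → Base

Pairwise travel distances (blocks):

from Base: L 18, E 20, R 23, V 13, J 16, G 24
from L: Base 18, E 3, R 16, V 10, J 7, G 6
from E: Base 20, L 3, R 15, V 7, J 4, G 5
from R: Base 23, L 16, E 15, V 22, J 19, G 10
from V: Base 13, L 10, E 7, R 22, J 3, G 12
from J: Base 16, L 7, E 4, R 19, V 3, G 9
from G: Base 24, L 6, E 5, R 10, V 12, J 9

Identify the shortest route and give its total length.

Option A: 23 + 19 + 4 + 3 + 10 + 12 + 24 = 95
Option B: 13 + 10 + 16 + 10 + 9 + 4 + 20 = 82

82 blocks — Option B is the shortest.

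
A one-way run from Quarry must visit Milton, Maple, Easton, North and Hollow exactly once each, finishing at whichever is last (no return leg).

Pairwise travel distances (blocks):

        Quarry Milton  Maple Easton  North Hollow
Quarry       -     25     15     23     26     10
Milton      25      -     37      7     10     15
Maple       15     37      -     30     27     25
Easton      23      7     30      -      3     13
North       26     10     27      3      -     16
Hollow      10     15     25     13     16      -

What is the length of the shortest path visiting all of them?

Shortest open route: 62 blocks.

There are 5! = 120 possible orderings.
Quarry - Milton - Maple - Easton - North - Hollow: 25+37+30+3+16 = 111
Quarry - Milton - Maple - Easton - Hollow - North: 25+37+30+13+16 = 121
Quarry - Milton - Maple - North - Easton - Hollow: 25+37+27+3+13 = 105
Quarry - Milton - Maple - North - Hollow - Easton: 25+37+27+16+13 = 118
Quarry - Milton - Maple - Hollow - Easton - North: 25+37+25+13+3 = 103
Quarry - Milton - Maple - Hollow - North - Easton: 25+37+25+16+3 = 106
Quarry - Milton - Easton - Maple - North - Hollow: 25+7+30+27+16 = 105
Quarry - Milton - Easton - Maple - Hollow - North: 25+7+30+25+16 = 103
Quarry - Milton - Easton - North - Maple - Hollow: 25+7+3+27+25 = 87
Quarry - Milton - Easton - North - Hollow - Maple: 25+7+3+16+25 = 76
Quarry - Milton - Easton - Hollow - Maple - North: 25+7+13+25+27 = 97
Quarry - Milton - Easton - Hollow - North - Maple: 25+7+13+16+27 = 88
Quarry - Milton - North - Maple - Easton - Hollow: 25+10+27+30+13 = 105
Quarry - Milton - North - Maple - Hollow - Easton: 25+10+27+25+13 = 100
… (106 more)
Quarry - Hollow - Milton - Easton - North - Maple: 10+15+7+3+27 = 62  ← best
The minimum is 62.
One shortest path: Quarry → Hollow → Milton → Easton → North → Maple.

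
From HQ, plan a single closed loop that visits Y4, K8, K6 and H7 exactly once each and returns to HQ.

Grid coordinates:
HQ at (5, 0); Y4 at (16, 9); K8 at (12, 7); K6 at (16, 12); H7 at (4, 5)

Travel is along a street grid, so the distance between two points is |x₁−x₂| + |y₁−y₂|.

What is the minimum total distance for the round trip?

Minimum total distance: 48.

HQ→Y4→K8→K6→H7→HQ: 20+6+9+19+6 = 60
HQ→Y4→K8→H7→K6→HQ: 20+6+10+19+23 = 78
HQ→Y4→K6→K8→H7→HQ: 20+3+9+10+6 = 48
HQ→Y4→K6→H7→K8→HQ: 20+3+19+10+14 = 66
HQ→Y4→H7→K8→K6→HQ: 20+16+10+9+23 = 78
HQ→Y4→H7→K6→K8→HQ: 20+16+19+9+14 = 78
HQ→K8→Y4→K6→H7→HQ: 14+6+3+19+6 = 48
HQ→K8→Y4→H7→K6→HQ: 14+6+16+19+23 = 78
HQ→K8→K6→Y4→H7→HQ: 14+9+3+16+6 = 48
HQ→K8→H7→Y4→K6→HQ: 14+10+16+3+23 = 66
HQ→K6→Y4→K8→H7→HQ: 23+3+6+10+6 = 48
HQ→K6→K8→Y4→H7→HQ: 23+9+6+16+6 = 60
The minimum is 48.
One optimal route: HQ → Y4 → K6 → K8 → H7 → HQ (or its reverse).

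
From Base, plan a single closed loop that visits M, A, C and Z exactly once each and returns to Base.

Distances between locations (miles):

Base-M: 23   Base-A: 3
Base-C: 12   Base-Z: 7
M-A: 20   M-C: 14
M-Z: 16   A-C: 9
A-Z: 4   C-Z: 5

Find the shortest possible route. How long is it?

49 miles — the shortest possible round trip.

There are 12 distinct closed tours to check (reversals are equivalent).
Base - M - A - C - Z - Base: 23+20+9+5+7 = 64
Base - M - A - Z - C - Base: 23+20+4+5+12 = 64
Base - M - C - A - Z - Base: 23+14+9+4+7 = 57
Base - M - C - Z - A - Base: 23+14+5+4+3 = 49
Base - M - Z - A - C - Base: 23+16+4+9+12 = 64
Base - M - Z - C - A - Base: 23+16+5+9+3 = 56
Base - A - M - C - Z - Base: 3+20+14+5+7 = 49
Base - A - M - Z - C - Base: 3+20+16+5+12 = 56
Base - A - C - M - Z - Base: 3+9+14+16+7 = 49
Base - A - Z - M - C - Base: 3+4+16+14+12 = 49
Base - C - M - A - Z - Base: 12+14+20+4+7 = 57
Base - C - A - M - Z - Base: 12+9+20+16+7 = 64
The minimum is 49.
One optimal route: Base → M → C → Z → A → Base (or its reverse).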